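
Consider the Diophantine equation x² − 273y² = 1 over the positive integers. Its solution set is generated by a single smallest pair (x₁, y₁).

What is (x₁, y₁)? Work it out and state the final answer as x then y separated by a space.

727 44

√273 = [16; 1,1,10,1,1,32, …], period ℓ=6 (even) → k=5
a_0=16:  p_0=16·1+0=16,  q_0=16·0+1=1
…
a_4=1:  p_4=1·347+33=380,  q_4=1·21+2=23
a_5=1:  p_5=1·380+347=727,  q_5=1·23+21=44
→ (727, 44).  Check: 727²=528529, 273·44²=528528, difference 1.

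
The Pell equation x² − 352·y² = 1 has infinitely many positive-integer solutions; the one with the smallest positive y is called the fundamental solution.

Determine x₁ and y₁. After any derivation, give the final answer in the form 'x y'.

77617 4137

√352 → a₀=18, period (1,3,5,9,5,3,1,36); ℓ=8 even so k=7
a_0=18:  p_0=18·1+0=18,  q_0=18·0+1=1
a_1=1:  p_1=1·18+1=19,  q_1=1·1+0=1
a_2=3:  p_2=3·19+18=75,  q_2=3·1+1=4
a_3=5:  p_3=5·75+19=394,  q_3=5·4+1=21
a_4=9:  p_4=9·394+75=3621,  q_4=9·21+4=193
a_5=5:  p_5=5·3621+394=18499,  q_5=5·193+21=986
a_6=3:  p_6=3·18499+3621=59118,  q_6=3·986+193=3151
a_7=1:  p_7=1·59118+18499=77617,  q_7=1·3151+986=4137
(x₁, y₁) = (77617, 4137);  77617² − 352·4137² = 1 ✓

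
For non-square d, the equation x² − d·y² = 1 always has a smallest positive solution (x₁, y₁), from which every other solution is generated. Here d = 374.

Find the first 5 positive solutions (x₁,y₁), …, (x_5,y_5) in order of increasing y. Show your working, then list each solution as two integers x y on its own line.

3365 174
22646449 1171020
152410598405 7880964426
1025723304619201 53038889415960
6903117687676624325 356951717888446374

d=374: √d = [19; 2,1,18,1,2,38] (ℓ=6, even), read p_5/q_5
i=0: a=19 ⇒ p=19, q=1
i=1: a=2 ⇒ p=39, q=2
…
i=3: a=18 ⇒ p=1083, q=56
i=4: a=1 ⇒ p=1141, q=59
i=5: a=2 ⇒ p=3365, q=174
→ (3365, 174).  Check: 3365²=11323225, 374·174²=11323224, difference 1.
(3365+174√374)^2 = 22646449 + 1171020√374
(3365+174√374)^3 = 152410598405 + 7880964426√374
(3365+174√374)^4 = 1025723304619201 + 53038889415960√374
(3365+174√374)^5 = 6903117687676624325 + 356951717888446374√374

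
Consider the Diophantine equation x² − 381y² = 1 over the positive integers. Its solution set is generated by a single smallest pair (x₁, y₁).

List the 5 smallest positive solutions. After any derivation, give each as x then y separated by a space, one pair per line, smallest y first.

[19; 1,1,12,1,1,38] for √381; ℓ=6 ⇒ convergent index 5
step 0: (19, 1)  from 19·(1,0) + (0,1)
step 1: (20, 1)  from 1·(19,1) + (1,0)
step 2: (39, 2)  from 1·(20,1) + (19,1)
step 3: (488, 25)  from 12·(39,2) + (20,1)
step 4: (527, 27)  from 1·(488,25) + (39,2)
step 5: (1015, 52)  from 1·(527,27) + (488,25)
fundamental: x₁=1015, y₁=52  (since 1030225 − 381·2704 = 1)
(1015+52√381)^2 = 2060449 + 105560√381
(1015+52√381)^3 = 4182710455 + 214286748√381
(1015+52√381)^4 = 8490900163201 + 435001992880√381
(1015+52√381)^5 = 17236523148587575 + 883053831259652√381

1015 52
2060449 105560
4182710455 214286748
8490900163201 435001992880
17236523148587575 883053831259652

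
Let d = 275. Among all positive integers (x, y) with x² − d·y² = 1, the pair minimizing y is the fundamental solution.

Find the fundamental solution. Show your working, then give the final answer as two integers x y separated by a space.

[16; 1,1,2,1,1,32] for √275; ℓ=6 ⇒ convergent index 5
k=0  a_k=16  p_k/q_k = 16/1
k=1  a_k=1  p_k/q_k = 17/1
k=2  a_k=1  p_k/q_k = 33/2
…
k=4  a_k=1  p_k/q_k = 116/7
k=5  a_k=1  p_k/q_k = 199/12
(x₁, y₁) = (199, 12);  199² − 275·12² = 1 ✓

199 12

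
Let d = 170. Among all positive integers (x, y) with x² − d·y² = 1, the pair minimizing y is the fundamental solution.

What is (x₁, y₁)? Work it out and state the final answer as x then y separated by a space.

d=170: √d = [13; 26] (ℓ=1, odd), read p_1/q_1
step 0: (13, 1)  from 13·(1,0) + (0,1)
step 1: (339, 26)  from 26·(13,1) + (1,0)
→ (339, 26).  Check: 339²=114921, 170·26²=114920, difference 1.

339 26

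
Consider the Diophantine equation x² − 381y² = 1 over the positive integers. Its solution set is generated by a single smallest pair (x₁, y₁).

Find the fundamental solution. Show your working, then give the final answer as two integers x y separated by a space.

√381 → a₀=19, period (1,1,12,1,1,38); ℓ=6 even so k=5
a_0=19:  p_0=19·1+0=19,  q_0=19·0+1=1
a_1=1:  p_1=1·19+1=20,  q_1=1·1+0=1
…
a_3=12:  p_3=12·39+20=488,  q_3=12·2+1=25
a_4=1:  p_4=1·488+39=527,  q_4=1·25+2=27
a_5=1:  p_5=1·527+488=1015,  q_5=1·27+25=52
(x₁, y₁) = (1015, 52);  1015² − 381·52² = 1 ✓

1015 52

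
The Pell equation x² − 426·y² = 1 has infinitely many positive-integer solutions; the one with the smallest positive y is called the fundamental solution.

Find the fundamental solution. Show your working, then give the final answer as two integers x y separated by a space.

√426 → a₀=20, period (1,1,1,3,2,6,2,3,1,1,1,40); ℓ=12 even so k=11
step 0: (20, 1)  from 20·(1,0) + (0,1)
step 1: (21, 1)  from 1·(20,1) + (1,0)
step 2: (41, 2)  from 1·(21,1) + (20,1)
…
step 4: (227, 11)  from 3·(62,3) + (41,2)
step 5: (516, 25)  from 2·(227,11) + (62,3)
step 6: (3323, 161)  from 6·(516,25) + (227,11)
step 7: (7162, 347)  from 2·(3323,161) + (516,25)
step 8: (24809, 1202)  from 3·(7162,347) + (3323,161)
step 9: (31971, 1549)  from 1·(24809,1202) + (7162,347)
step 10: (56780, 2751)  from 1·(31971,1549) + (24809,1202)
step 11: (88751, 4300)  from 1·(56780,2751) + (31971,1549)
(x₁, y₁) = (88751, 4300);  88751² − 426·4300² = 1 ✓

88751 4300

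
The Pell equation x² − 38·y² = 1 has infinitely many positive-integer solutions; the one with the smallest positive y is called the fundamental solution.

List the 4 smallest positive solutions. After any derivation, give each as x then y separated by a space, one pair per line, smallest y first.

37 6
2737 444
202501 32850
14982337 2430456

d=38: √d = [6; 6,12] (ℓ=2, even), read p_1/q_1
i=0: a=6 ⇒ p=6, q=1
i=1: a=6 ⇒ p=37, q=6
(x₁, y₁) = (37, 6);  37² − 38·6² = 1 ✓
(x_2, y_2) = (37·37 + 38·6·6, 37·6 + 6·37) = (2737, 444)
(x_3, y_3) = (37·2737 + 38·6·444, 37·444 + 6·2737) = (202501, 32850)
(x_4, y_4) = (37·202501 + 38·6·32850, 37·32850 + 6·202501) = (14982337, 2430456)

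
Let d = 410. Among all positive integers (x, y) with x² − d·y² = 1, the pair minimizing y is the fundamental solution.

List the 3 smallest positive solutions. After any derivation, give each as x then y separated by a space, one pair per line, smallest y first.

81 4
13121 648
2125521 104972

√410 → a₀=20, period (4,40); ℓ=2 even so k=1
a_0=20:  p_0=20·1+0=20,  q_0=20·0+1=1
a_1=4:  p_1=4·20+1=81,  q_1=4·1+0=4
(x₁, y₁) = (81, 4);  81² − 410·4² = 1 ✓
(81+4√410)^2 = 13121 + 648√410
(81+4√410)^3 = 2125521 + 104972√410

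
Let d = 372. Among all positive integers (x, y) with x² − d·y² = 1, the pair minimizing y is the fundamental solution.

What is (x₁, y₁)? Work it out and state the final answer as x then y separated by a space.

√372 → a₀=19, period (3,2,12,2,3,38); ℓ=6 even so k=5
a_0=19:  p_0=19·1+0=19,  q_0=19·0+1=1
a_1=3:  p_1=3·19+1=58,  q_1=3·1+0=3
…
a_3=12:  p_3=12·135+58=1678,  q_3=12·7+3=87
a_4=2:  p_4=2·1678+135=3491,  q_4=2·87+7=181
a_5=3:  p_5=3·3491+1678=12151,  q_5=3·181+87=630
→ (12151, 630).  Check: 12151²=147646801, 372·630²=147646800, difference 1.

12151 630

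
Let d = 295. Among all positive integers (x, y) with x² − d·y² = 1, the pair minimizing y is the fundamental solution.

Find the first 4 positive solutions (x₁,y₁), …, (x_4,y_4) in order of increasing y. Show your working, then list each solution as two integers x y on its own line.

d=295: √d = [17; 5,1,2,3,2,6,2,3,2,1,5,34] (ℓ=12, even), read p_11/q_11
a_0=17:  p_0=17·1+0=17,  q_0=17·0+1=1
a_1=5:  p_1=5·17+1=86,  q_1=5·1+0=5
a_2=1:  p_2=1·86+17=103,  q_2=1·5+1=6
a_3=2:  p_3=2·103+86=292,  q_3=2·6+5=17
a_4=3:  p_4=3·292+103=979,  q_4=3·17+6=57
…
a_10=1:  p_10=1·247414+108103=355517,  q_10=1·14405+6294=20699
a_11=5:  p_11=5·355517+247414=2024999,  q_11=5·20699+14405=117900
fundamental: x₁=2024999, y₁=117900  (since 4100620950001 − 295·13900410000 = 1)
k=2:  x_2 = 2024999·2024999+295·117900·117900 = 8201241900001,  y_2 = 2024999·117900+117900·2024999 = 477494764200
k=3:  x_3 = 2024999·8201241900001+295·117900·477494764200 = 33215013292518224999,  y_3 = 2024999·477494764200+117900·8201241900001 = 1933852840020353700
k=4:  x_4 = 2024999·33215013292518224999+295·117900·1933852840020353700 = 134520737404664024967600001,  y_4 = 2024999·1933852840020353700+117900·33215013292518224999 = 7832100134376274949528400

2024999 117900
8201241900001 477494764200
33215013292518224999 1933852840020353700
134520737404664024967600001 7832100134376274949528400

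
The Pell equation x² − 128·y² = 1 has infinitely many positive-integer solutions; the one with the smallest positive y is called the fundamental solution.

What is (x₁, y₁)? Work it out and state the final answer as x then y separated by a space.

577 51

[11; 3,5,3,22] for √128; ℓ=4 ⇒ convergent index 3
a_0=11:  p_0=11·1+0=11,  q_0=11·0+1=1
…
a_2=5:  p_2=5·34+11=181,  q_2=5·3+1=16
a_3=3:  p_3=3·181+34=577,  q_3=3·16+3=51
fundamental: x₁=577, y₁=51  (since 332929 − 128·2601 = 1)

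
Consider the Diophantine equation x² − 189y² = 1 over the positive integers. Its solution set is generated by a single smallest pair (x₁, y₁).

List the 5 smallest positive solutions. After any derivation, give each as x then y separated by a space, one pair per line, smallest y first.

55 4
6049 440
665335 48396
73180801 5323120
8049222775 585494804

√189 = [13; 1,2,1,26, …], period ℓ=4 (even) → k=3
i=0: a=13 ⇒ p=13, q=1
i=1: a=1 ⇒ p=14, q=1
i=2: a=2 ⇒ p=41, q=3
i=3: a=1 ⇒ p=55, q=4
(x₁, y₁) = (55, 4);  55² − 189·4² = 1 ✓
(55+4√189)^2 = 6049 + 440√189
(55+4√189)^3 = 665335 + 48396√189
(55+4√189)^4 = 73180801 + 5323120√189
(55+4√189)^5 = 8049222775 + 585494804√189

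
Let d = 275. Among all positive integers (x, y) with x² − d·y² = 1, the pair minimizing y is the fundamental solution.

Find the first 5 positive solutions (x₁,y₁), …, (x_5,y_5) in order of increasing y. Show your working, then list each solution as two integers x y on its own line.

199 12
79201 4776
31521799 1900836
12545596801 756527952
4993116004999 301096224060

d=275: √d = [16; 1,1,2,1,1,32] (ℓ=6, even), read p_5/q_5
a_0=16:  p_0=16·1+0=16,  q_0=16·0+1=1
…
a_3=2:  p_3=2·33+17=83,  q_3=2·2+1=5
a_4=1:  p_4=1·83+33=116,  q_4=1·5+2=7
a_5=1:  p_5=1·116+83=199,  q_5=1·7+5=12
→ (199, 12).  Check: 199²=39601, 275·12²=39600, difference 1.
(x_2, y_2) = (199·199 + 275·12·12, 199·12 + 12·199) = (79201, 4776)
(x_3, y_3) = (199·79201 + 275·12·4776, 199·4776 + 12·79201) = (31521799, 1900836)
(x_4, y_4) = (199·31521799 + 275·12·1900836, 199·1900836 + 12·31521799) = (12545596801, 756527952)
(x_5, y_5) = (199·12545596801 + 275·12·756527952, 199·756527952 + 12·12545596801) = (4993116004999, 301096224060)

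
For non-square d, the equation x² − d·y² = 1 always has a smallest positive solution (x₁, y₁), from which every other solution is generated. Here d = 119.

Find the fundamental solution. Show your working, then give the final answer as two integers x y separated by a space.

√119 = [10; 1,9,1,20, …], period ℓ=4 (even) → k=3
k=0  a_k=10  p_k/q_k = 10/1
…
k=2  a_k=9  p_k/q_k = 109/10
k=3  a_k=1  p_k/q_k = 120/11
→ (120, 11).  Check: 120²=14400, 119·11²=14399, difference 1.

120 11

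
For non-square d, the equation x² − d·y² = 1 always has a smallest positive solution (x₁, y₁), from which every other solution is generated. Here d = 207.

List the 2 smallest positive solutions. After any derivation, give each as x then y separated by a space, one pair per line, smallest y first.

√207 = [14; 2,1,1,2,1,1,2,28, …], period ℓ=8 (even) → k=7
step 0: (14, 1)  from 14·(1,0) + (0,1)
step 1: (29, 2)  from 2·(14,1) + (1,0)
…
step 3: (72, 5)  from 1·(43,3) + (29,2)
…
step 6: (446, 31)  from 1·(259,18) + (187,13)
step 7: (1151, 80)  from 2·(446,31) + (259,18)
(x₁, y₁) = (1151, 80);  1151² − 207·80² = 1 ✓
(1151+80√207)^2 = 2649601 + 184160√207

1151 80
2649601 184160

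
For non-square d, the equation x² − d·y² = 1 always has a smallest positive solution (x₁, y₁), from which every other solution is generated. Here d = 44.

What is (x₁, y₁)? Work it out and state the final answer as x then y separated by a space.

d=44: √d = [6; 1,1,1,2,1,1,1,12] (ℓ=8, even), read p_7/q_7
i=0: a=6 ⇒ p=6, q=1
…
i=4: a=2 ⇒ p=53, q=8
…
i=6: a=1 ⇒ p=126, q=19
i=7: a=1 ⇒ p=199, q=30
fundamental: x₁=199, y₁=30  (since 39601 − 44·900 = 1)

199 30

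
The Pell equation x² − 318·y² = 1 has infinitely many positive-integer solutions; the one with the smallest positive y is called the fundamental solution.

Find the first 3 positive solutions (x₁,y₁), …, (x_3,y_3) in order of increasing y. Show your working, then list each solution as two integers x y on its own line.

√318 → a₀=17, period (1,4,1,34); ℓ=4 even so k=3
i=0: a=17 ⇒ p=17, q=1
i=1: a=1 ⇒ p=18, q=1
i=2: a=4 ⇒ p=89, q=5
i=3: a=1 ⇒ p=107, q=6
fundamental: x₁=107, y₁=6  (since 11449 − 318·36 = 1)
(107+6√318)^2 = 22897 + 1284√318
(107+6√318)^3 = 4899851 + 274770√318

107 6
22897 1284
4899851 274770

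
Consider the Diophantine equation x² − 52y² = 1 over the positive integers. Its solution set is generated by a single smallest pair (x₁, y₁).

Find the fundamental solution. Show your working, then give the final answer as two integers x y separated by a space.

√52 = [7; 4,1,2,1,4,14, …], period ℓ=6 (even) → k=5
step 0: (7, 1)  from 7·(1,0) + (0,1)
step 1: (29, 4)  from 4·(7,1) + (1,0)
step 2: (36, 5)  from 1·(29,4) + (7,1)
…
step 4: (137, 19)  from 1·(101,14) + (36,5)
step 5: (649, 90)  from 4·(137,19) + (101,14)
(x₁, y₁) = (649, 90);  649² − 52·90² = 1 ✓

649 90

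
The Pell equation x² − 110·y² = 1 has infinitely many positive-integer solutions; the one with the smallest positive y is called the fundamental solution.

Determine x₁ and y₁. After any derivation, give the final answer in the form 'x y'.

[10; 2,20] for √110; ℓ=2 ⇒ convergent index 1
step 0: (10, 1)  from 10·(1,0) + (0,1)
step 1: (21, 2)  from 2·(10,1) + (1,0)
fundamental: x₁=21, y₁=2  (since 441 − 110·4 = 1)

21 2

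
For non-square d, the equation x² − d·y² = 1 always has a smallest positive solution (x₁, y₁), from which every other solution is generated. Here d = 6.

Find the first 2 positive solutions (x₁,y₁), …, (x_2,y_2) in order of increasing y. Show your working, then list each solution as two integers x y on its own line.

[2; 2,4] for √6; ℓ=2 ⇒ convergent index 1
a_0=2:  p_0=2·1+0=2,  q_0=2·0+1=1
a_1=2:  p_1=2·2+1=5,  q_1=2·1+0=2
(x₁, y₁) = (5, 2);  5² − 6·2² = 1 ✓
(x_2, y_2) = (5·5 + 6·2·2, 5·2 + 2·5) = (49, 20)

5 2
49 20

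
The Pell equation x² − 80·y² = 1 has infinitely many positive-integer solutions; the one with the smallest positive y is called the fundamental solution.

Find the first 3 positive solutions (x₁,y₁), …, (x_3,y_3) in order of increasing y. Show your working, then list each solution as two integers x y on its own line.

9 1
161 18
2889 323

[8; 1,16] for √80; ℓ=2 ⇒ convergent index 1
step 0: (8, 1)  from 8·(1,0) + (0,1)
step 1: (9, 1)  from 1·(8,1) + (1,0)
(x₁, y₁) = (9, 1);  9² − 80·1² = 1 ✓
k=2:  x_2 = 9·9+80·1·1 = 161,  y_2 = 9·1+1·9 = 18
k=3:  x_3 = 9·161+80·1·18 = 2889,  y_3 = 9·18+1·161 = 323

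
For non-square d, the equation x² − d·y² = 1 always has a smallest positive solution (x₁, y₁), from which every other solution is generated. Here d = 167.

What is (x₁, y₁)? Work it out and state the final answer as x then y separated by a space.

d=167: √d = [12; 1,11,1,24] (ℓ=4, even), read p_3/q_3
k=0  a_k=12  p_k/q_k = 12/1
…
k=2  a_k=11  p_k/q_k = 155/12
k=3  a_k=1  p_k/q_k = 168/13
→ (168, 13).  Check: 168²=28224, 167·13²=28223, difference 1.

168 13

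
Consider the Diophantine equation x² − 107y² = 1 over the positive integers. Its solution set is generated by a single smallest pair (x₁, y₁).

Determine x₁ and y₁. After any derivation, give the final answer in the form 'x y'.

962 93

d=107: √d = [10; 2,1,9,1,2,20] (ℓ=6, even), read p_5/q_5
k=0  a_k=10  p_k/q_k = 10/1
…
k=3  a_k=9  p_k/q_k = 300/29
k=4  a_k=1  p_k/q_k = 331/32
k=5  a_k=2  p_k/q_k = 962/93
fundamental: x₁=962, y₁=93  (since 925444 − 107·8649 = 1)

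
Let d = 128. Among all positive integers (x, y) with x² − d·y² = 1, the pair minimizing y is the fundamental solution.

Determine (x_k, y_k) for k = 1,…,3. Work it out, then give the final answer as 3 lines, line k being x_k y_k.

[11; 3,5,3,22] for √128; ℓ=4 ⇒ convergent index 3
step 0: (11, 1)  from 11·(1,0) + (0,1)
…
step 2: (181, 16)  from 5·(34,3) + (11,1)
step 3: (577, 51)  from 3·(181,16) + (34,3)
(x₁, y₁) = (577, 51);  577² − 128·51² = 1 ✓
n=2: (577,51)∘(577,51) = (577·577+128·51·51, 577·51+51·577) = (665857,58854)
n=3: (665857,58854)∘(577,51) = (577·665857+128·51·58854, 577·58854+51·665857) = (768398401,67917465)

577 51
665857 58854
768398401 67917465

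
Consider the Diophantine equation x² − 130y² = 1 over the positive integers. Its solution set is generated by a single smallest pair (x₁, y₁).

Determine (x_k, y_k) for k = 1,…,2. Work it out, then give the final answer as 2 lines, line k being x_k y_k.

6499 570
84474001 7408860

√130 → a₀=11, period (2,2,22); ℓ=3 odd so k=5
i=0: a=11 ⇒ p=11, q=1
i=1: a=2 ⇒ p=23, q=2
i=2: a=2 ⇒ p=57, q=5
…
i=4: a=2 ⇒ p=2611, q=229
i=5: a=2 ⇒ p=6499, q=570
(x₁, y₁) = (6499, 570);  6499² − 130·570² = 1 ✓
(x_2, y_2) = (6499·6499 + 130·570·570, 6499·570 + 570·6499) = (84474001, 7408860)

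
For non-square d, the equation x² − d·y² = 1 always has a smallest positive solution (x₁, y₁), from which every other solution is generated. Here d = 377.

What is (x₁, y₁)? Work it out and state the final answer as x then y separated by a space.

233 12

√377 → a₀=19, period (2,2,2,38); ℓ=4 even so k=3
a_0=19:  p_0=19·1+0=19,  q_0=19·0+1=1
…
a_2=2:  p_2=2·39+19=97,  q_2=2·2+1=5
a_3=2:  p_3=2·97+39=233,  q_3=2·5+2=12
fundamental: x₁=233, y₁=12  (since 54289 − 377·144 = 1)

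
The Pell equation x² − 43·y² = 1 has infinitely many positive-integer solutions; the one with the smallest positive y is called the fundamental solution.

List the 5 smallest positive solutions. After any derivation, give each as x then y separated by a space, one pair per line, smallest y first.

√43 → a₀=6, period (1,1,3,1,5,1,3,1,1,12); ℓ=10 even so k=9
a_0=6:  p_0=6·1+0=6,  q_0=6·0+1=1
a_1=1:  p_1=1·6+1=7,  q_1=1·1+0=1
a_2=1:  p_2=1·7+6=13,  q_2=1·1+1=2
a_3=3:  p_3=3·13+7=46,  q_3=3·2+1=7
…
a_5=5:  p_5=5·59+46=341,  q_5=5·9+7=52
…
a_7=3:  p_7=3·400+341=1541,  q_7=3·61+52=235
a_8=1:  p_8=1·1541+400=1941,  q_8=1·235+61=296
a_9=1:  p_9=1·1941+1541=3482,  q_9=1·296+235=531
fundamental: x₁=3482, y₁=531  (since 12124324 − 43·281961 = 1)
n=2: (3482,531)∘(3482,531) = (3482·3482+43·531·531, 3482·531+531·3482) = (24248647,3697884)
n=3: (24248647,3697884)∘(3482,531) = (3482·24248647+43·531·3697884, 3482·3697884+531·24248647) = (168867574226,25752063645)
n=4: (168867574226,25752063645)∘(3482,531) = (3482·168867574226+43·531·25752063645, 3482·25752063645+531·168867574226) = (1175993762661217,179337367525896)
n=5: (1175993762661217,179337367525896)∘(3482,531) = (3482·1175993762661217+43·531·179337367525896, 3482·179337367525896+531·1175993762661217) = (8189620394305140962,1248905401698276099)

3482 531
24248647 3697884
168867574226 25752063645
1175993762661217 179337367525896
8189620394305140962 1248905401698276099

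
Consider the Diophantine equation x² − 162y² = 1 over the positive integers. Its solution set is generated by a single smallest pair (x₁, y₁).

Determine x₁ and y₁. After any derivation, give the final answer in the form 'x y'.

√162 = [12; 1,2,1,2,12,2,1,2,1,24, …], period ℓ=10 (even) → k=9
k=0  a_k=12  p_k/q_k = 12/1
k=1  a_k=1  p_k/q_k = 13/1
k=2  a_k=2  p_k/q_k = 38/3
k=3  a_k=1  p_k/q_k = 51/4
k=4  a_k=2  p_k/q_k = 140/11
k=5  a_k=12  p_k/q_k = 1731/136
k=6  a_k=2  p_k/q_k = 3602/283
k=7  a_k=1  p_k/q_k = 5333/419
k=8  a_k=2  p_k/q_k = 14268/1121
k=9  a_k=1  p_k/q_k = 19601/1540
(x₁, y₁) = (19601, 1540);  19601² − 162·1540² = 1 ✓

19601 1540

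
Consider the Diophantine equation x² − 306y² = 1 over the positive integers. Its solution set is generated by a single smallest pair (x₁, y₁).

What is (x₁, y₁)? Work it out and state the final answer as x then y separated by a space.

35 2

√306 → a₀=17, period (2,34); ℓ=2 even so k=1
a_0=17:  p_0=17·1+0=17,  q_0=17·0+1=1
a_1=2:  p_1=2·17+1=35,  q_1=2·1+0=2
(x₁, y₁) = (35, 2);  35² − 306·2² = 1 ✓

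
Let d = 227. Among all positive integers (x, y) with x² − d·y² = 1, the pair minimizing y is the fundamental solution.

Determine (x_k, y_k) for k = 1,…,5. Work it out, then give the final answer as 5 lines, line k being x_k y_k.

226 15
102151 6780
46172026 3064545
20869653601 1385167560
9433037255626 626092672575

√227 = [15; 15,30, …], period ℓ=2 (even) → k=1
a_0=15:  p_0=15·1+0=15,  q_0=15·0+1=1
a_1=15:  p_1=15·15+1=226,  q_1=15·1+0=15
→ (226, 15).  Check: 226²=51076, 227·15²=51075, difference 1.
(226+15√227)^2 = 102151 + 6780√227
(226+15√227)^3 = 46172026 + 3064545√227
(226+15√227)^4 = 20869653601 + 1385167560√227
(226+15√227)^5 = 9433037255626 + 626092672575√227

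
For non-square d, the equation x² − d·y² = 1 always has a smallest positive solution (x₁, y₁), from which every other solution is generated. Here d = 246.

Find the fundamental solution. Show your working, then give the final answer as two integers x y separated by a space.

88805 5662

√246 → a₀=15, period (1,2,5,1,14,1,5,2,1,30); ℓ=10 even so k=9
i=0: a=15 ⇒ p=15, q=1
i=1: a=1 ⇒ p=16, q=1
i=2: a=2 ⇒ p=47, q=3
i=3: a=5 ⇒ p=251, q=16
…
i=5: a=14 ⇒ p=4423, q=282
i=6: a=1 ⇒ p=4721, q=301
i=7: a=5 ⇒ p=28028, q=1787
i=8: a=2 ⇒ p=60777, q=3875
i=9: a=1 ⇒ p=88805, q=5662
(x₁, y₁) = (88805, 5662);  88805² − 246·5662² = 1 ✓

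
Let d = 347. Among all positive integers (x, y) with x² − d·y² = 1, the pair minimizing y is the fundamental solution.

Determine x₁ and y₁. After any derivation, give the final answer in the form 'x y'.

641602 34443

[18; 1,1,1,2,4,…,1,1,36] for √347; ℓ=14 ⇒ convergent index 13
a_0=18:  p_0=18·1+0=18,  q_0=18·0+1=1
…
a_2=1:  p_2=1·19+18=37,  q_2=1·1+1=2
…
a_10=2:  p_10=2·74549+15070=164168,  q_10=2·4002+809=8813
…
a_12=1:  p_12=1·238717+164168=402885,  q_12=1·12815+8813=21628
a_13=1:  p_13=1·402885+238717=641602,  q_13=1·21628+12815=34443
fundamental: x₁=641602, y₁=34443  (since 411653126404 − 347·1186320249 = 1)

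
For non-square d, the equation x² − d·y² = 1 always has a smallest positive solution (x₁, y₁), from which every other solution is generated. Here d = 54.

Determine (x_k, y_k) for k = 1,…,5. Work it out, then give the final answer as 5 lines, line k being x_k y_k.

[7; 2,1,6,1,2,14] for √54; ℓ=6 ⇒ convergent index 5
i=0: a=7 ⇒ p=7, q=1
i=1: a=2 ⇒ p=15, q=2
i=2: a=1 ⇒ p=22, q=3
i=3: a=6 ⇒ p=147, q=20
i=4: a=1 ⇒ p=169, q=23
i=5: a=2 ⇒ p=485, q=66
(x₁, y₁) = (485, 66);  485² − 54·66² = 1 ✓
(485+66√54)^2 = 470449 + 64020√54
(485+66√54)^3 = 456335045 + 62099334√54
(485+66√54)^4 = 442644523201 + 60236289960√54
(485+66√54)^5 = 429364731169925 + 58429139161866√54

485 66
470449 64020
456335045 62099334
442644523201 60236289960
429364731169925 58429139161866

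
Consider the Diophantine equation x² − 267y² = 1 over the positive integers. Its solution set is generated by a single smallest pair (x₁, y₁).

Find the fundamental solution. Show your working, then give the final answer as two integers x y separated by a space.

√267 = [16; 2,1,15,1,2,32, …], period ℓ=6 (even) → k=5
k=0  a_k=16  p_k/q_k = 16/1
…
k=3  a_k=15  p_k/q_k = 768/47
k=4  a_k=1  p_k/q_k = 817/50
k=5  a_k=2  p_k/q_k = 2402/147
(x₁, y₁) = (2402, 147);  2402² − 267·147² = 1 ✓

2402 147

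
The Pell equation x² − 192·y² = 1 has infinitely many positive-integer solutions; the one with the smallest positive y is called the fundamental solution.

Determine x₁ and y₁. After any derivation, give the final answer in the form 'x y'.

97 7

[13; 1,5,1,26] for √192; ℓ=4 ⇒ convergent index 3
k=0  a_k=13  p_k/q_k = 13/1
k=1  a_k=1  p_k/q_k = 14/1
k=2  a_k=5  p_k/q_k = 83/6
k=3  a_k=1  p_k/q_k = 97/7
fundamental: x₁=97, y₁=7  (since 9409 − 192·49 = 1)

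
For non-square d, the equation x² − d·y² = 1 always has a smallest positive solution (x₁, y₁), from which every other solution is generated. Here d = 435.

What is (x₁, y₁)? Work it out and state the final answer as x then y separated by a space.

146 7

d=435: √d = [20; 1,5,1,40] (ℓ=4, even), read p_3/q_3
k=0  a_k=20  p_k/q_k = 20/1
…
k=2  a_k=5  p_k/q_k = 125/6
k=3  a_k=1  p_k/q_k = 146/7
(x₁, y₁) = (146, 7);  146² − 435·7² = 1 ✓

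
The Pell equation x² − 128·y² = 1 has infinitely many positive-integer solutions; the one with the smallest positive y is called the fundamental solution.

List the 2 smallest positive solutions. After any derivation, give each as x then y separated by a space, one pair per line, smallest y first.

d=128: √d = [11; 3,5,3,22] (ℓ=4, even), read p_3/q_3
a_0=11:  p_0=11·1+0=11,  q_0=11·0+1=1
a_1=3:  p_1=3·11+1=34,  q_1=3·1+0=3
a_2=5:  p_2=5·34+11=181,  q_2=5·3+1=16
a_3=3:  p_3=3·181+34=577,  q_3=3·16+3=51
fundamental: x₁=577, y₁=51  (since 332929 − 128·2601 = 1)
(577+51√128)^2 = 665857 + 58854√128

577 51
665857 58854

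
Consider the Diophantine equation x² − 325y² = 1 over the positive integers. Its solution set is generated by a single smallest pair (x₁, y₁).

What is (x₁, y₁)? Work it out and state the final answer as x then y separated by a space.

[18; 36] for √325; ℓ=1 ⇒ convergent index 1
a_0=18:  p_0=18·1+0=18,  q_0=18·0+1=1
a_1=36:  p_1=36·18+1=649,  q_1=36·1+0=36
fundamental: x₁=649, y₁=36  (since 421201 − 325·1296 = 1)

649 36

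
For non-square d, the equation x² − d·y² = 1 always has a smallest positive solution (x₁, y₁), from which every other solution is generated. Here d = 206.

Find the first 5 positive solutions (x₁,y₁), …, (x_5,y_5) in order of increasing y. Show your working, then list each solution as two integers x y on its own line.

59535 4148
7088832449 493902360
844067279642895 58808954001052
100503090979990675201 7002382152411359280
11966903042143422416540175 833773642828811595468548

[14; 2,1,5,14,5,1,2,28] for √206; ℓ=8 ⇒ convergent index 7
a_0=14:  p_0=14·1+0=14,  q_0=14·0+1=1
a_1=2:  p_1=2·14+1=29,  q_1=2·1+0=2
a_2=1:  p_2=1·29+14=43,  q_2=1·2+1=3
a_3=5:  p_3=5·43+29=244,  q_3=5·3+2=17
a_4=14:  p_4=14·244+43=3459,  q_4=14·17+3=241
…
a_6=1:  p_6=1·17539+3459=20998,  q_6=1·1222+241=1463
a_7=2:  p_7=2·20998+17539=59535,  q_7=2·1463+1222=4148
→ (59535, 4148).  Check: 59535²=3544416225, 206·4148²=3544416224, difference 1.
n=2: (59535,4148)∘(59535,4148) = (59535·59535+206·4148·4148, 59535·4148+4148·59535) = (7088832449,493902360)
n=3: (7088832449,493902360)∘(59535,4148) = (59535·7088832449+206·4148·493902360, 59535·493902360+4148·7088832449) = (844067279642895,58808954001052)
n=4: (844067279642895,58808954001052)∘(59535,4148) = (59535·844067279642895+206·4148·58808954001052, 59535·58808954001052+4148·844067279642895) = (100503090979990675201,7002382152411359280)
n=5: (100503090979990675201,7002382152411359280)∘(59535,4148) = (59535·100503090979990675201+206·4148·7002382152411359280, 59535·7002382152411359280+4148·100503090979990675201) = (11966903042143422416540175,833773642828811595468548)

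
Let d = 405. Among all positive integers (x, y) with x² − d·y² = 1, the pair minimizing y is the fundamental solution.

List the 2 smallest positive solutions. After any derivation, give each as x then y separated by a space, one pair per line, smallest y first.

161 8
51841 2576

d=405: √d = [20; 8,40] (ℓ=2, even), read p_1/q_1
k=0  a_k=20  p_k/q_k = 20/1
k=1  a_k=8  p_k/q_k = 161/8
(x₁, y₁) = (161, 8);  161² − 405·8² = 1 ✓
k=2:  x_2 = 161·161+405·8·8 = 51841,  y_2 = 161·8+8·161 = 2576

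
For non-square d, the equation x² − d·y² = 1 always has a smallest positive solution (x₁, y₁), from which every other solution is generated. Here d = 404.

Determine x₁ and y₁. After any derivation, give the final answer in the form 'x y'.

d=404: √d = [20; 10,40] (ℓ=2, even), read p_1/q_1
k=0  a_k=20  p_k/q_k = 20/1
k=1  a_k=10  p_k/q_k = 201/10
→ (201, 10).  Check: 201²=40401, 404·10²=40400, difference 1.

201 10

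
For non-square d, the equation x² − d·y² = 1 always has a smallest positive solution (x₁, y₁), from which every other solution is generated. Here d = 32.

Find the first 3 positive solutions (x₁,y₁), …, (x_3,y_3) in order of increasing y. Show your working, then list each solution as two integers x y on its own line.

[5; 1,1,1,10] for √32; ℓ=4 ⇒ convergent index 3
k=0  a_k=5  p_k/q_k = 5/1
…
k=2  a_k=1  p_k/q_k = 11/2
k=3  a_k=1  p_k/q_k = 17/3
(x₁, y₁) = (17, 3);  17² − 32·3² = 1 ✓
n=2: (17,3)∘(17,3) = (17·17+32·3·3, 17·3+3·17) = (577,102)
n=3: (577,102)∘(17,3) = (17·577+32·3·102, 17·102+3·577) = (19601,3465)

17 3
577 102
19601 3465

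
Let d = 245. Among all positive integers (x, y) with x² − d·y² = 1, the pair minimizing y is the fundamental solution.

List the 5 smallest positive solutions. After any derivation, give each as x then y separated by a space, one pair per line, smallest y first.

51841 3312
5374978561 343394784
557288527109761 35603857991376
57780789062419261441 3691479203918451648
5990827771012465337616001 382739946785069045776560

[15; 1,1,1,7,6,7,1,1,1,30] for √245; ℓ=10 ⇒ convergent index 9
step 0: (15, 1)  from 15·(1,0) + (0,1)
…
step 2: (31, 2)  from 1·(16,1) + (15,1)
…
step 4: (360, 23)  from 7·(47,3) + (31,2)
…
step 8: (33825, 2161)  from 1·(18016,1151) + (15809,1010)
step 9: (51841, 3312)  from 1·(33825,2161) + (18016,1151)
(x₁, y₁) = (51841, 3312);  51841² − 245·3312² = 1 ✓
n=2: (51841,3312)∘(51841,3312) = (51841·51841+245·3312·3312, 51841·3312+3312·51841) = (5374978561,343394784)
n=3: (5374978561,343394784)∘(51841,3312) = (51841·5374978561+245·3312·343394784, 51841·343394784+3312·5374978561) = (557288527109761,35603857991376)
n=4: (557288527109761,35603857991376)∘(51841,3312) = (51841·557288527109761+245·3312·35603857991376, 51841·35603857991376+3312·557288527109761) = (57780789062419261441,3691479203918451648)
n=5: (57780789062419261441,3691479203918451648)∘(51841,3312) = (51841·57780789062419261441+245·3312·3691479203918451648, 51841·3691479203918451648+3312·57780789062419261441) = (5990827771012465337616001,382739946785069045776560)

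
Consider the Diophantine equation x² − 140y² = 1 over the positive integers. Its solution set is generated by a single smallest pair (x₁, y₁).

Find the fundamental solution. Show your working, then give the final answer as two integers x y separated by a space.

√140 → a₀=11, period (1,4,1,22); ℓ=4 even so k=3
i=0: a=11 ⇒ p=11, q=1
…
i=2: a=4 ⇒ p=59, q=5
i=3: a=1 ⇒ p=71, q=6
→ (71, 6).  Check: 71²=5041, 140·6²=5040, difference 1.

71 6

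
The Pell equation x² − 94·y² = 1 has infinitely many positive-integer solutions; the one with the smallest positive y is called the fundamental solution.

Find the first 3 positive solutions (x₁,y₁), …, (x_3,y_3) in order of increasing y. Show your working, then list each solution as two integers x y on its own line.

[9; 1,2,3,1,1,…,2,1,18] for √94; ℓ=16 ⇒ convergent index 15
i=0: a=9 ⇒ p=9, q=1
i=1: a=1 ⇒ p=10, q=1
i=2: a=2 ⇒ p=29, q=3
i=3: a=3 ⇒ p=97, q=10
i=4: a=1 ⇒ p=126, q=13
…
i=6: a=5 ⇒ p=1241, q=128
…
i=10: a=5 ⇒ p=85038, q=8771
…
i=13: a=3 ⇒ p=652934, q=67345
i=14: a=2 ⇒ p=1490361, q=153719
i=15: a=1 ⇒ p=2143295, q=221064
→ (2143295, 221064).  Check: 2143295²=4593713457025, 94·221064²=4593713457024, difference 1.
(2143295+221064√94)^2 = 9187426914049 + 947610731760√94
(2143295+221064√94)^3 = 39382732335491159615 + 4062018686654877336√94

2143295 221064
9187426914049 947610731760
39382732335491159615 4062018686654877336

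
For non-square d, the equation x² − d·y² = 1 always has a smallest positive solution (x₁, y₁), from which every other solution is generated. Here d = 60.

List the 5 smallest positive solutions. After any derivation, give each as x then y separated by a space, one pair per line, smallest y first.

[7; 1,2,1,14] for √60; ℓ=4 ⇒ convergent index 3
a_0=7:  p_0=7·1+0=7,  q_0=7·0+1=1
a_1=1:  p_1=1·7+1=8,  q_1=1·1+0=1
a_2=2:  p_2=2·8+7=23,  q_2=2·1+1=3
a_3=1:  p_3=1·23+8=31,  q_3=1·3+1=4
(x₁, y₁) = (31, 4);  31² − 60·4² = 1 ✓
(x_2, y_2) = (31·31 + 60·4·4, 31·4 + 4·31) = (1921, 248)
(x_3, y_3) = (31·1921 + 60·4·248, 31·248 + 4·1921) = (119071, 15372)
(x_4, y_4) = (31·119071 + 60·4·15372, 31·15372 + 4·119071) = (7380481, 952816)
(x_5, y_5) = (31·7380481 + 60·4·952816, 31·952816 + 4·7380481) = (457470751, 59059220)

31 4
1921 248
119071 15372
7380481 952816
457470751 59059220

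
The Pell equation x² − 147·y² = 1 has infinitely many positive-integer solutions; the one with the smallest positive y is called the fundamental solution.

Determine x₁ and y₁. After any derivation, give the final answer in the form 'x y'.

97 8

d=147: √d = [12; 8,24] (ℓ=2, even), read p_1/q_1
k=0  a_k=12  p_k/q_k = 12/1
k=1  a_k=8  p_k/q_k = 97/8
(x₁, y₁) = (97, 8);  97² − 147·8² = 1 ✓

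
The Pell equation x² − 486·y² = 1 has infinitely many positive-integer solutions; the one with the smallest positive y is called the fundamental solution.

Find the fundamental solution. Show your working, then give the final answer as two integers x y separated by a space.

√486 = [22; 22,44, …], period ℓ=2 (even) → k=1
k=0  a_k=22  p_k/q_k = 22/1
k=1  a_k=22  p_k/q_k = 485/22
(x₁, y₁) = (485, 22);  485² − 486·22² = 1 ✓

485 22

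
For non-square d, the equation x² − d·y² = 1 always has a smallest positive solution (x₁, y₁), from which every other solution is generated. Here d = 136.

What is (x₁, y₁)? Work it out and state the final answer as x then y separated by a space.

35 3

d=136: √d = [11; 1,1,1,22] (ℓ=4, even), read p_3/q_3
i=0: a=11 ⇒ p=11, q=1
…
i=2: a=1 ⇒ p=23, q=2
i=3: a=1 ⇒ p=35, q=3
fundamental: x₁=35, y₁=3  (since 1225 − 136·9 = 1)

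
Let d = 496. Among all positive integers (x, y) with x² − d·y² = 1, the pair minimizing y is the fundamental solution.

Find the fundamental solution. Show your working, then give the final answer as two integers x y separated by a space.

4620799 207480

[22; 3,1,2,4,1,…,1,3,44] for √496; ℓ=16 ⇒ convergent index 15
i=0: a=22 ⇒ p=22, q=1
i=1: a=3 ⇒ p=67, q=3
…
i=4: a=4 ⇒ p=1069, q=48
…
i=6: a=1 ⇒ p=2383, q=107
i=7: a=2 ⇒ p=6080, q=273
i=8: a=2 ⇒ p=14543, q=653
…
i=10: a=1 ⇒ p=49709, q=2232
i=11: a=1 ⇒ p=84875, q=3811
i=12: a=4 ⇒ p=389209, q=17476
…
i=14: a=1 ⇒ p=1252502, q=56239
i=15: a=3 ⇒ p=4620799, q=207480
(x₁, y₁) = (4620799, 207480);  4620799² − 496·207480² = 1 ✓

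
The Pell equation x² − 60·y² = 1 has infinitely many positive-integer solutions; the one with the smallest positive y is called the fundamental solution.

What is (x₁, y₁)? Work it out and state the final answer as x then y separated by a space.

d=60: √d = [7; 1,2,1,14] (ℓ=4, even), read p_3/q_3
i=0: a=7 ⇒ p=7, q=1
…
i=2: a=2 ⇒ p=23, q=3
i=3: a=1 ⇒ p=31, q=4
(x₁, y₁) = (31, 4);  31² − 60·4² = 1 ✓

31 4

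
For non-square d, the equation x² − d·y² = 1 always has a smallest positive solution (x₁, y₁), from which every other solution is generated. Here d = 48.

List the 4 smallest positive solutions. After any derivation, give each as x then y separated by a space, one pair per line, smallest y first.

√48 → a₀=6, period (1,12); ℓ=2 even so k=1
a_0=6:  p_0=6·1+0=6,  q_0=6·0+1=1
a_1=1:  p_1=1·6+1=7,  q_1=1·1+0=1
→ (7, 1).  Check: 7²=49, 48·1²=48, difference 1.
(x_2, y_2) = (7·7 + 48·1·1, 7·1 + 1·7) = (97, 14)
(x_3, y_3) = (7·97 + 48·1·14, 7·14 + 1·97) = (1351, 195)
(x_4, y_4) = (7·1351 + 48·1·195, 7·195 + 1·1351) = (18817, 2716)

7 1
97 14
1351 195
18817 2716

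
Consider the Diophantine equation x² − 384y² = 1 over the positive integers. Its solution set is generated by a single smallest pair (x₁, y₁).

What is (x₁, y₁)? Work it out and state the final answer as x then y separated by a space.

4801 245

[19; 1,1,2,9,2,1,1,38] for √384; ℓ=8 ⇒ convergent index 7
step 0: (19, 1)  from 19·(1,0) + (0,1)
step 1: (20, 1)  from 1·(19,1) + (1,0)
step 2: (39, 2)  from 1·(20,1) + (19,1)
…
step 5: (1940, 99)  from 2·(921,47) + (98,5)
step 6: (2861, 146)  from 1·(1940,99) + (921,47)
step 7: (4801, 245)  from 1·(2861,146) + (1940,99)
→ (4801, 245).  Check: 4801²=23049601, 384·245²=23049600, difference 1.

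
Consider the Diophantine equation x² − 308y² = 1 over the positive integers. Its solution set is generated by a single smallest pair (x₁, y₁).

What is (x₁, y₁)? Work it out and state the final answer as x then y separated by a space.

√308 → a₀=17, period (1,1,4,1,1,34); ℓ=6 even so k=5
i=0: a=17 ⇒ p=17, q=1
i=1: a=1 ⇒ p=18, q=1
…
i=4: a=1 ⇒ p=193, q=11
i=5: a=1 ⇒ p=351, q=20
→ (351, 20).  Check: 351²=123201, 308·20²=123200, difference 1.

351 20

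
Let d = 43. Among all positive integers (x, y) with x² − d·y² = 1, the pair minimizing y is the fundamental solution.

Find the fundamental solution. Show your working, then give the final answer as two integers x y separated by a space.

√43 → a₀=6, period (1,1,3,1,5,1,3,1,1,12); ℓ=10 even so k=9
a_0=6:  p_0=6·1+0=6,  q_0=6·0+1=1
a_1=1:  p_1=1·6+1=7,  q_1=1·1+0=1
…
a_4=1:  p_4=1·46+13=59,  q_4=1·7+2=9
a_5=5:  p_5=5·59+46=341,  q_5=5·9+7=52
…
a_7=3:  p_7=3·400+341=1541,  q_7=3·61+52=235
a_8=1:  p_8=1·1541+400=1941,  q_8=1·235+61=296
a_9=1:  p_9=1·1941+1541=3482,  q_9=1·296+235=531
→ (3482, 531).  Check: 3482²=12124324, 43·531²=12124323, difference 1.

3482 531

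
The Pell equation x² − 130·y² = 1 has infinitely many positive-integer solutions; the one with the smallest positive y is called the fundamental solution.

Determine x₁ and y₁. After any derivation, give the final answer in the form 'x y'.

√130 = [11; 2,2,22, …], period ℓ=3 (odd) → k=5
a_0=11:  p_0=11·1+0=11,  q_0=11·0+1=1
a_1=2:  p_1=2·11+1=23,  q_1=2·1+0=2
…
a_4=2:  p_4=2·1277+57=2611,  q_4=2·112+5=229
a_5=2:  p_5=2·2611+1277=6499,  q_5=2·229+112=570
→ (6499, 570).  Check: 6499²=42237001, 130·570²=42237000, difference 1.

6499 570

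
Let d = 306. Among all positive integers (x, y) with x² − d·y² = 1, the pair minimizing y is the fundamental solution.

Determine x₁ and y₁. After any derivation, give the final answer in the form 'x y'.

d=306: √d = [17; 2,34] (ℓ=2, even), read p_1/q_1
step 0: (17, 1)  from 17·(1,0) + (0,1)
step 1: (35, 2)  from 2·(17,1) + (1,0)
(x₁, y₁) = (35, 2);  35² − 306·2² = 1 ✓

35 2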